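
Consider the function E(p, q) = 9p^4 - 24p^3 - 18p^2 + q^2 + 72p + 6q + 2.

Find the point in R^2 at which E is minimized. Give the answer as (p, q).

E(p,q) separates as A(p) + B(q) + 2, so its minimum is min A + min B + 2.
A'(p) = 36(p - 2)(p - 1)(p + 1) vanishes at p ∈ {-1, 1, 2}; B'(q) = 2q + 6 vanishes at q ∈ {-3}.
Local minima of A (where A''>0): A(-1)=-57, A(2)=24. Local minima of B: B(-3)=-9.
So the global minimum of E is A(-1) + B(-3) + 2 = -57 − 9 + 2 = -64, attained at (-1, -3).

(-1, -3)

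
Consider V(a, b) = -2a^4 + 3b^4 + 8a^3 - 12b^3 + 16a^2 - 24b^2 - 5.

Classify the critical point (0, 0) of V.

The mixed partial ∂²V/∂a∂b is 0, so the Hessian at any point is diag(V_aa, V_bb) = diag(8(-3a^2 + 6a + 4), 12(3b^2 - 6b - 4)).
At (0, 0): H = diag(32, -48).
The eigenvalues have opposite signs, so H is indefinite: a saddle point.

saddle point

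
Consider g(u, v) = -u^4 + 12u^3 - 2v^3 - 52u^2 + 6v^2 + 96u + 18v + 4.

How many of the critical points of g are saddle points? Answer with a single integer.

3

g separates as a function of u plus a function of v, so ∇g=0 decouples.
∂g/∂u = -4(u - 4)(u - 3)(u - 2) = 0 at u ∈ {2, 3, 4}; ∂g/∂v = -6(v - 3)(v + 1) = 0 at v ∈ {-1, 3}.
The Hessian is diagonal: diag(g_uu, g_vv). Second derivatives: g_uu(2)=-8, g_uu(3)=4, g_uu(4)=-8; g_vv(-1)=24, g_vv(3)=-24.
Saddle points occur where the two diagonal entries have opposite signs: (2, -1), (3, 3), (4, -1). Count: 3.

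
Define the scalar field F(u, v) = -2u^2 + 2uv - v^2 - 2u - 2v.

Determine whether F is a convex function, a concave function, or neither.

concave

F is quadratic, so its Hessian is the constant matrix H = [[-4, 2], [2, -2]].
det(H) = 4, tr(H) = -6.
det(H) > 0 and tr(H) < 0, so H is negative definite everywhere: concave.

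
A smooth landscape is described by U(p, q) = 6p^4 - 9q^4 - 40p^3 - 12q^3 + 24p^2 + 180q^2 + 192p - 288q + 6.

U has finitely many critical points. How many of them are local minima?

U separates as a function of p plus a function of q, so ∇U=0 decouples.
∂U/∂p = 24(p - 4)(p - 2)(p + 1) = 0 at p ∈ {-1, 2, 4}; ∂U/∂q = -36(q - 2)(q - 1)(q + 4) = 0 at q ∈ {-4, 1, 2}.
The Hessian is diagonal: diag(U_pp, U_qq). Second derivatives: U_pp(-1)=360, U_pp(2)=-144, U_pp(4)=240; U_qq(-4)=-1080, U_qq(1)=180, U_qq(2)=-216.
Local minima occur where both diagonal entries positive: (-1, 1), (4, 1). Count: 2.

2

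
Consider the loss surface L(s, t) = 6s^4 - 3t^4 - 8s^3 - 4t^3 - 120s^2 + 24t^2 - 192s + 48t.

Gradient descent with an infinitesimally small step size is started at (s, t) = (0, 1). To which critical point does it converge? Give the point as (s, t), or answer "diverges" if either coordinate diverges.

L is separable, so gradient descent decouples: s follows -∂L/∂s, t follows -∂L/∂t.
∂L/∂s = 24(s - 4)(s + 1)(s + 2); at s=0 this is -192, so s increases.
∂L/∂t = -12(t - 2)(t + 1)(t + 2); at t=1 this is 72, so t decreases.
s converges to its nearest critical value 4 (a local min of the s-part); t converges to -1. The iterate converges to (4, -1).

(4, -1)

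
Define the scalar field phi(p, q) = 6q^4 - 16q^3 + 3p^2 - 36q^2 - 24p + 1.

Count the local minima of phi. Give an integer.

phi separates as a function of p plus a function of q, so ∇phi=0 decouples.
∂phi/∂p = 6(p - 4) = 0 at p ∈ {4}; ∂phi/∂q = 24q(q - 3)(q + 1) = 0 at q ∈ {-1, 0, 3}.
The Hessian is diagonal: diag(phi_pp, phi_qq). Second derivatives: phi_pp(4)=6; phi_qq(-1)=96, phi_qq(0)=-72, phi_qq(3)=288.
Local minima occur where both diagonal entries positive: (4, -1), (4, 3). Count: 2.

2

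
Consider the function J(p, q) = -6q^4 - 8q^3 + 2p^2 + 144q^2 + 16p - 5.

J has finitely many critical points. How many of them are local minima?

J separates as a function of p plus a function of q, so ∇J=0 decouples.
∂J/∂p = 4(p + 4) = 0 at p ∈ {-4}; ∂J/∂q = -24q(q - 3)(q + 4) = 0 at q ∈ {-4, 0, 3}.
The Hessian is diagonal: diag(J_pp, J_qq). Second derivatives: J_pp(-4)=4; J_qq(-4)=-672, J_qq(0)=288, J_qq(3)=-504.
Local minima occur where both diagonal entries positive: (-4, 0). Count: 1.

1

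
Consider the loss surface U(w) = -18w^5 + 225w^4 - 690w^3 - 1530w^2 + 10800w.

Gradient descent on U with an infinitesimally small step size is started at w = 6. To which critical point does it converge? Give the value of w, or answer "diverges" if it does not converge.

diverges

U'(w) = -90(w - 5)(w - 4)(w - 3)(w + 2), so U'(6) = -4320.
Gradient descent moves in the -U' direction, i.e. w is increasing.
There is no critical point above w=6, and U' keeps the same sign, so the iterate runs off to +∞.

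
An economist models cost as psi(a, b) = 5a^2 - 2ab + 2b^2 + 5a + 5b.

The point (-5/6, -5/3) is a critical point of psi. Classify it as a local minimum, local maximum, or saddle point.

local minimum

The Hessian of psi is constant: H = [[10, -2], [-2, 4]].
det(H) = 10·4 − (-2)² = 36.
det(H) > 0 and tr(H) = 14 > 0, so H is positive definite and the point is a local minimum.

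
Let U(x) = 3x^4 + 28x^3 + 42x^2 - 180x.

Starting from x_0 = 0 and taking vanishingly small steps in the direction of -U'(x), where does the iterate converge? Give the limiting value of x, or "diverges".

1

U'(x) = 12(x - 1)(x + 3)(x + 5), so U'(0) = -180.
Gradient descent moves in the -U' direction, i.e. x is increasing.
The nearest critical point in that direction is x = 1, where U'' = 288 > 0 (a local minimum). The iterate converges there.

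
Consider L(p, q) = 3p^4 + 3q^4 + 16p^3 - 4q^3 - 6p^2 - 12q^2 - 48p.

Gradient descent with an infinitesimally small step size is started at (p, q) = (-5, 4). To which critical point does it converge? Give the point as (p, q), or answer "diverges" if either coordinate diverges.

L is separable, so gradient descent decouples: p follows -∂L/∂p, q follows -∂L/∂q.
∂L/∂p = 12(p - 1)(p + 1)(p + 4); at p=-5 this is -288, so p increases.
∂L/∂q = 12q(q - 2)(q + 1); at q=4 this is 480, so q decreases.
p converges to its nearest critical value -4 (a local min of the p-part); q converges to 2. The iterate converges to (-4, 2).

(-4, 2)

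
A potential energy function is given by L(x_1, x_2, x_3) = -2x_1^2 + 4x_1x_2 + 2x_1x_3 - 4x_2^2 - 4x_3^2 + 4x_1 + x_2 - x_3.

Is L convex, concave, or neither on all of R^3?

L is quadratic, so its Hessian is the constant matrix H = [[-4, 4, 2], [4, -8, 0], [2, 0, -8]].
Leading principal minors: -4, 16, -96.
Signs alternate −, +, − ⇒ H ≺ 0 ⇒ concave.

concave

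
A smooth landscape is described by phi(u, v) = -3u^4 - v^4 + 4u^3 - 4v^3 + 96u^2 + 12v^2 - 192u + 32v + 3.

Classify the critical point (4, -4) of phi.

The mixed partial ∂²phi/∂u∂v is 0, so the Hessian at any point is diag(phi_uu, phi_vv) = diag(12(-3u^2 + 2u + 16), 12(-v^2 - 2v + 2)).
At (4, -4): H = diag(-288, -72).
Both eigenvalues are negative, so H is negative definite: a local maximum.

local maximum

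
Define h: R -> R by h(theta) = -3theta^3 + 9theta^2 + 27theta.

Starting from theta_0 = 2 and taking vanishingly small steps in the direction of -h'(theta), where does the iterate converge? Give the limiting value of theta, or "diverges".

h'(theta) = -9(theta - 3)(theta + 1), so h'(2) = 27.
Gradient descent moves in the -h' direction, i.e. theta is decreasing.
The nearest critical point in that direction is theta = -1, where h'' = 36 > 0 (a local minimum). The iterate converges there.

-1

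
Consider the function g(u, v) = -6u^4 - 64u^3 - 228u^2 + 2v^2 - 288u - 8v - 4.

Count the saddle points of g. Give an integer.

2

g separates as a function of u plus a function of v, so ∇g=0 decouples.
∂g/∂u = -24(u + 1)(u + 3)(u + 4) = 0 at u ∈ {-4, -3, -1}; ∂g/∂v = 4(v - 2) = 0 at v ∈ {2}.
The Hessian is diagonal: diag(g_uu, g_vv). Second derivatives: g_uu(-4)=-72, g_uu(-3)=48, g_uu(-1)=-144; g_vv(2)=4.
Saddle points occur where the two diagonal entries have opposite signs: (-4, 2), (-1, 2). Count: 2.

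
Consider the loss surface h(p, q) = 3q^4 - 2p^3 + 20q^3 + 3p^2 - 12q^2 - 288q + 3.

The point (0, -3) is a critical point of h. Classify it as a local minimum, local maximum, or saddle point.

saddle point

The mixed partial ∂²h/∂p∂q is 0, so the Hessian at any point is diag(h_pp, h_qq) = diag(6(-2p + 1), 12(3q^2 + 10q - 2)).
At (0, -3): H = diag(6, -60).
The eigenvalues have opposite signs, so H is indefinite: a saddle point.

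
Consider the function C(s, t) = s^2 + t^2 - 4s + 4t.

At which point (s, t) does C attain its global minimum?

C(s,t) separates as P(s) + Q(t), so its minimum is min P + min Q.
P'(s) = 2s - 4 vanishes at s ∈ {2}; Q'(t) = 2(t + 2) vanishes at t ∈ {-2}.
Local minima of P (where P''>0): P(2)=-4. Local minima of Q: Q(-2)=-4.
So the global minimum of C is P(2) + Q(-2) = -4 − 4 = -8, attained at (2, -2).

(2, -2)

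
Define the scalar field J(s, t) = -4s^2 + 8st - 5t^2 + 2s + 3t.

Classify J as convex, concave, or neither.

concave

J is quadratic, so its Hessian is the constant matrix H = [[-8, 8], [8, -10]].
det(H) = 16, tr(H) = -18.
det(H) > 0 and tr(H) < 0, so H is negative definite everywhere: concave.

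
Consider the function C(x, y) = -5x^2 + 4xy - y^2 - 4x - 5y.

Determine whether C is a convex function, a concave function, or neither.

concave

C is quadratic, so its Hessian is the constant matrix H = [[-10, 4], [4, -2]].
det(H) = 4, tr(H) = -12.
det(H) > 0 and tr(H) < 0, so H is negative definite everywhere: concave.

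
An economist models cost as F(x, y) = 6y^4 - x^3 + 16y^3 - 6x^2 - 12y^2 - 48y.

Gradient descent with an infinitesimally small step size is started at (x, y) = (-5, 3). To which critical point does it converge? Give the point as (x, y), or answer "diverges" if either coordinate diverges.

(-4, 1)

F is separable, so gradient descent decouples: x follows -∂F/∂x, y follows -∂F/∂y.
∂F/∂x = -3x(x + 4); at x=-5 this is -15, so x increases.
∂F/∂y = 24(y - 1)(y + 1)(y + 2); at y=3 this is 960, so y decreases.
x converges to its nearest critical value -4 (a local min of the x-part); y converges to 1. The iterate converges to (-4, 1).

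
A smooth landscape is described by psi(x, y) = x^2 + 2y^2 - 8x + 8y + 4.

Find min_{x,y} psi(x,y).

-20

psi(x,y) separates as P(x) + Q(y) + 4, so its minimum is min P + min Q + 4.
P'(x) = 2x - 8 vanishes at x ∈ {4}; Q'(y) = 4y + 8 vanishes at y ∈ {-2}.
Local minima of P (where P''>0): P(4)=-16. Local minima of Q: Q(-2)=-8.
So the global minimum of psi is P(4) + Q(-2) + 4 = -16 − 8 + 4 = -20, attained at (4, -2).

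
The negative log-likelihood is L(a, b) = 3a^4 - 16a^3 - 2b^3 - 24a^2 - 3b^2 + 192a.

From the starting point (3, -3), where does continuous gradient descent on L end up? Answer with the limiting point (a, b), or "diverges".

(4, -1)

L is separable, so gradient descent decouples: a follows -∂L/∂a, b follows -∂L/∂b.
∂L/∂a = 12(a - 4)(a - 2)(a + 2); at a=3 this is -60, so a increases.
∂L/∂b = -6b(b + 1); at b=-3 this is -36, so b increases.
a converges to its nearest critical value 4 (a local min of the a-part); b converges to -1. The iterate converges to (4, -1).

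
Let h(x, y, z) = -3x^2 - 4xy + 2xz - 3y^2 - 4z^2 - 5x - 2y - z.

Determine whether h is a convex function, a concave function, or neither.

h is quadratic, so its Hessian is the constant matrix H = [[-6, -4, 2], [-4, -6, 0], [2, 0, -8]].
Leading principal minors: -6, 20, -136.
Signs alternate −, +, − ⇒ H ≺ 0 ⇒ concave.

concave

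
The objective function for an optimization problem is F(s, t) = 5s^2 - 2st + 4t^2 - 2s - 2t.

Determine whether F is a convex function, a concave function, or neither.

F is quadratic, so its Hessian is the constant matrix H = [[10, -2], [-2, 8]].
det(H) = 76, tr(H) = 18.
det(H) > 0 and tr(H) > 0, so H is positive definite everywhere: convex.

convex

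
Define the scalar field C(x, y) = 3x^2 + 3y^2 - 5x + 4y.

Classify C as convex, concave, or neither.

convex

C is quadratic, so its Hessian is the constant matrix H = [[6, 0], [0, 6]].
det(H) = 36, tr(H) = 12.
det(H) > 0 and tr(H) > 0, so H is positive definite everywhere: convex.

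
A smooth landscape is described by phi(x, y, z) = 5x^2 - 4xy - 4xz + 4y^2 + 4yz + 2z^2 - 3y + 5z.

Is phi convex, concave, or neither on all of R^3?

phi is quadratic, so its Hessian is the constant matrix H = [[10, -4, -4], [-4, 8, 4], [-4, 4, 4]].
Leading principal minors: 10, 64, 96.
All positive ⇒ H ≻ 0 ⇒ convex.

convex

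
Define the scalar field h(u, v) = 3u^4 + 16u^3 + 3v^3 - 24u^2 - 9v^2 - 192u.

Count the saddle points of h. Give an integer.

3

h separates as a function of u plus a function of v, so ∇h=0 decouples.
∂h/∂u = 12(u - 2)(u + 2)(u + 4) = 0 at u ∈ {-4, -2, 2}; ∂h/∂v = 9v(v - 2) = 0 at v ∈ {0, 2}.
The Hessian is diagonal: diag(h_uu, h_vv). Second derivatives: h_uu(-4)=144, h_uu(-2)=-96, h_uu(2)=288; h_vv(0)=-18, h_vv(2)=18.
Saddle points occur where the two diagonal entries have opposite signs: (-4, 0), (-2, 2), (2, 0). Count: 3.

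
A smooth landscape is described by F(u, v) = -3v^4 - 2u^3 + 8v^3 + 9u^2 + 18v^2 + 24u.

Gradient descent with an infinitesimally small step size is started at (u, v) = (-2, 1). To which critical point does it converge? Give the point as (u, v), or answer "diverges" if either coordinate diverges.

(-1, 0)

F is separable, so gradient descent decouples: u follows -∂F/∂u, v follows -∂F/∂v.
∂F/∂u = -6(u - 4)(u + 1); at u=-2 this is -36, so u increases.
∂F/∂v = -12v(v - 3)(v + 1); at v=1 this is 48, so v decreases.
u converges to its nearest critical value -1 (a local min of the u-part); v converges to 0. The iterate converges to (-1, 0).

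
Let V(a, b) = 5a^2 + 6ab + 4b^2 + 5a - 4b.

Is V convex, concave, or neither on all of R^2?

convex

V is quadratic, so its Hessian is the constant matrix H = [[10, 6], [6, 8]].
det(H) = 44, tr(H) = 18.
det(H) > 0 and tr(H) > 0, so H is positive definite everywhere: convex.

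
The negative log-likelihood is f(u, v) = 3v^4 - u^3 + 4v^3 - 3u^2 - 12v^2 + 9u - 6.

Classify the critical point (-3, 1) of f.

The mixed partial ∂²f/∂u∂v is 0, so the Hessian at any point is diag(f_uu, f_vv) = diag(-6(u + 1), 12(3v^2 + 2v - 2)).
At (-3, 1): H = diag(12, 36).
Both eigenvalues are positive, so H is positive definite: a local minimum.

local minimum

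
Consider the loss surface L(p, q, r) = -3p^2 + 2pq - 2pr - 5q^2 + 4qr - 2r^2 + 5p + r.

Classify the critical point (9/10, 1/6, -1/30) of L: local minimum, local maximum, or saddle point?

local maximum

The Hessian is constant: H = [[-6, 2, -2], [2, -10, 4], [-2, 4, -4]].
Leading principal minors: Δ₁ = -6, Δ₂ = 56, Δ₃ = -120.
The minors alternate sign starting negative (−, +, −), so H is negative definite: a local maximum.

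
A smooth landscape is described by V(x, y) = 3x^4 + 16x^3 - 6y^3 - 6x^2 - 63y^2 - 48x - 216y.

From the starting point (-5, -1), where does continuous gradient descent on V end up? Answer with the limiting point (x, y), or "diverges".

V is separable, so gradient descent decouples: x follows -∂V/∂x, y follows -∂V/∂y.
∂V/∂x = 12(x - 1)(x + 1)(x + 4); at x=-5 this is -288, so x increases.
∂V/∂y = -18(y + 3)(y + 4); at y=-1 this is -108, so y increases.
The y-coordinate has no critical point in that direction and runs off to infinity.

diverges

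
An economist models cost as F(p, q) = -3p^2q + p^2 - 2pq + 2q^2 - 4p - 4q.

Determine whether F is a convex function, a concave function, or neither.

The term -3p^2q is cubic, so the Hessian is not constant.
∂²F/∂p² = -6q + 2, which takes both signs as q varies (negative for sufficiently large q). A diagonal entry of the Hessian changing sign means the Hessian is neither positive- nor negative-semidefinite on all of R^2.

neither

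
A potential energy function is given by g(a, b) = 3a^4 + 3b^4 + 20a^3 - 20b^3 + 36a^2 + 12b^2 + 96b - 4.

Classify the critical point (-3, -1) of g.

The mixed partial ∂²g/∂a∂b is 0, so the Hessian at any point is diag(g_aa, g_bb) = diag(12(3a^2 + 10a + 6), 12(3b^2 - 10b + 2)).
At (-3, -1): H = diag(36, 180).
Both eigenvalues are positive, so H is positive definite: a local minimum.

local minimum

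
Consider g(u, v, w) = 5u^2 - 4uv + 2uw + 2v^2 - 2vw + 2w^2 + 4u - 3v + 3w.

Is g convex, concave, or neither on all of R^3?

convex

g is quadratic, so its Hessian is the constant matrix H = [[10, -4, 2], [-4, 4, -2], [2, -2, 4]].
Leading principal minors: 10, 24, 72.
All positive ⇒ H ≻ 0 ⇒ convex.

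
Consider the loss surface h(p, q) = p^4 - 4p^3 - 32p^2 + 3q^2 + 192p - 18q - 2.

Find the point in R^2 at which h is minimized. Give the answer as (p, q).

h(p,q) separates as A(p) + B(q) − 2, so its minimum is min A + min B − 2.
A'(p) = 4(p - 4)(p - 3)(p + 4) vanishes at p ∈ {-4, 3, 4}; B'(q) = 6q - 18 vanishes at q ∈ {3}.
Local minima of A (where A''>0): A(-4)=-768, A(4)=256. Local minima of B: B(3)=-27.
So the global minimum of h is A(-4) + B(3) − 2 = -768 − 27 − 2 = -797, attained at (-4, 3).

(-4, 3)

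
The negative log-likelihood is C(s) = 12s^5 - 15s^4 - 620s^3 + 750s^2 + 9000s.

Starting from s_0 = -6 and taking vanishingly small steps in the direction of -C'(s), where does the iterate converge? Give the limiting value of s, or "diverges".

diverges

C'(s) = 60(s - 5)(s - 3)(s + 2)(s + 5), so C'(-6) = 23760.
Gradient descent moves in the -C' direction, i.e. s is decreasing.
There is no critical point below s=-6, and C' keeps the same sign, so the iterate runs off to −∞.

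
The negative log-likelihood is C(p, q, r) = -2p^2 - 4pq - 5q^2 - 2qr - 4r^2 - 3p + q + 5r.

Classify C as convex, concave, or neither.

C is quadratic, so its Hessian is the constant matrix H = [[-4, -4, 0], [-4, -10, -2], [0, -2, -8]].
Leading principal minors: -4, 24, -176.
Signs alternate −, +, − ⇒ H ≺ 0 ⇒ concave.

concave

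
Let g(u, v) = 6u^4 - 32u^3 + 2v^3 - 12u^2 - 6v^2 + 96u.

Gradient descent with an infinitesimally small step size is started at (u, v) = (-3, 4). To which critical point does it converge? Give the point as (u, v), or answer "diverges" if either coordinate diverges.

g is separable, so gradient descent decouples: u follows -∂g/∂u, v follows -∂g/∂v.
∂g/∂u = 24(u - 4)(u - 1)(u + 1); at u=-3 this is -1344, so u increases.
∂g/∂v = 6v(v - 2); at v=4 this is 48, so v decreases.
u converges to its nearest critical value -1 (a local min of the u-part); v converges to 2. The iterate converges to (-1, 2).

(-1, 2)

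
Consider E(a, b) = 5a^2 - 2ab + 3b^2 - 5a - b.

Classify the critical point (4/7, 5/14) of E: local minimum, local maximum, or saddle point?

The Hessian of E is constant: H = [[10, -2], [-2, 6]].
det(H) = 10·6 − (-2)² = 56.
det(H) > 0 and tr(H) = 16 > 0, so H is positive definite and the point is a local minimum.

local minimum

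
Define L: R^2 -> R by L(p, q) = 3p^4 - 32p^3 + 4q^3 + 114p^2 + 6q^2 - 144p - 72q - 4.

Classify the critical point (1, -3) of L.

The mixed partial ∂²L/∂p∂q is 0, so the Hessian at any point is diag(L_pp, L_qq) = diag(12(3p^2 - 16p + 19), 12(2q + 1)).
At (1, -3): H = diag(72, -60).
The eigenvalues have opposite signs, so H is indefinite: a saddle point.

saddle point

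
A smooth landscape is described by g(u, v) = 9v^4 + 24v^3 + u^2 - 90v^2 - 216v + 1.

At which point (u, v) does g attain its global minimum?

g(u,v) separates as P(u) + Q(v) + 1, so its minimum is min P + min Q + 1.
P'(u) = 2u vanishes at u ∈ {0}; Q'(v) = 36(v - 2)(v + 1)(v + 3) vanishes at v ∈ {-3, -1, 2}.
Local minima of P (where P''>0): P(0)=0. Local minima of Q: Q(-3)=-81, Q(2)=-456.
So the global minimum of g is P(0) + Q(2) + 1 = 0 − 456 + 1 = -455, attained at (0, 2).

(0, 2)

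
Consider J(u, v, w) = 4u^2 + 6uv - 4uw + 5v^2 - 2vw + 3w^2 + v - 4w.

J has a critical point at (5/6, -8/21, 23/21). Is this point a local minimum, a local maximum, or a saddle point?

The Hessian is constant: H = [[8, 6, -4], [6, 10, -2], [-4, -2, 6]].
Leading principal minors: Δ₁ = 8, Δ₂ = 44, Δ₃ = 168.
All leading minors are positive, so H is positive definite: a local minimum.

local minimum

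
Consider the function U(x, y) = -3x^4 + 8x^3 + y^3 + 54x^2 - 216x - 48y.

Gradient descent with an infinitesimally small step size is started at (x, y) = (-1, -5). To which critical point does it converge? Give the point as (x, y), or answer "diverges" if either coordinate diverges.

U is separable, so gradient descent decouples: x follows -∂U/∂x, y follows -∂U/∂y.
∂U/∂x = -12(x - 3)(x - 2)(x + 3); at x=-1 this is -288, so x increases.
∂U/∂y = 3(y - 4)(y + 4); at y=-5 this is 27, so y decreases.
The y-coordinate has no critical point in that direction and runs off to infinity.

diverges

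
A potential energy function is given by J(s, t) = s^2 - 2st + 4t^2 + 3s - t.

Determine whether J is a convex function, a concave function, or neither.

J is quadratic, so its Hessian is the constant matrix H = [[2, -2], [-2, 8]].
det(H) = 12, tr(H) = 10.
det(H) > 0 and tr(H) > 0, so H is positive definite everywhere: convex.

convex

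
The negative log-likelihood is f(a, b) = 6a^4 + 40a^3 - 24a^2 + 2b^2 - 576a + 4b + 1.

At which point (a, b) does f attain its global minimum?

(2, -1)

f(a,b) separates as P(a) + Q(b) + 1, so its minimum is min P + min Q + 1.
P'(a) = 24(a - 2)(a + 3)(a + 4) vanishes at a ∈ {-4, -3, 2}; Q'(b) = 4b + 4 vanishes at b ∈ {-1}.
Local minima of P (where P''>0): P(-4)=896, P(2)=-832. Local minima of Q: Q(-1)=-2.
So the global minimum of f is P(2) + Q(-1) + 1 = -832 − 2 + 1 = -833, attained at (2, -1).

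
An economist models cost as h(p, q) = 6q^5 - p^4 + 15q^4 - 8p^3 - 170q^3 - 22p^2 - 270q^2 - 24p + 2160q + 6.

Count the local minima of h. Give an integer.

2

h separates as a function of p plus a function of q, so ∇h=0 decouples.
∂h/∂p = -4(p + 1)(p + 2)(p + 3) = 0 at p ∈ {-3, -2, -1}; ∂h/∂q = 30(q - 3)(q - 2)(q + 3)(q + 4) = 0 at q ∈ {-4, -3, 2, 3}.
The Hessian is diagonal: diag(h_pp, h_qq). Second derivatives: h_pp(-3)=-8, h_pp(-2)=4, h_pp(-1)=-8; h_qq(-4)=-1260, h_qq(-3)=900, h_qq(2)=-900, h_qq(3)=1260.
Local minima occur where both diagonal entries positive: (-2, -3), (-2, 3). Count: 2.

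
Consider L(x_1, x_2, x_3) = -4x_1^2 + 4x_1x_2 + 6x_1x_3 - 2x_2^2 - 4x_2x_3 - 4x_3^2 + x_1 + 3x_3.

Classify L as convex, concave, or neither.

concave

L is quadratic, so its Hessian is the constant matrix H = [[-8, 4, 6], [4, -4, -4], [6, -4, -8]].
Leading principal minors: -8, 16, -48.
Signs alternate −, +, − ⇒ H ≺ 0 ⇒ concave.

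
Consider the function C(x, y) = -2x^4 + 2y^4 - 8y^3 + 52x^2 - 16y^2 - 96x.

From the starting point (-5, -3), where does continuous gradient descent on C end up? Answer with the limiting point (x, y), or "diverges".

C is separable, so gradient descent decouples: x follows -∂C/∂x, y follows -∂C/∂y.
∂C/∂x = -8(x - 3)(x - 1)(x + 4); at x=-5 this is 384, so x decreases.
∂C/∂y = 8y(y - 4)(y + 1); at y=-3 this is -336, so y increases.
The x-coordinate has no critical point in that direction and runs off to infinity.

diverges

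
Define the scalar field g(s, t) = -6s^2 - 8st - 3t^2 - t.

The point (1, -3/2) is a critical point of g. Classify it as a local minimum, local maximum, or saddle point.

local maximum

The Hessian of g is constant: H = [[-12, -8], [-8, -6]].
det(H) = (-12)·(-6) − (-8)² = 8.
det(H) > 0 and tr(H) = -18 < 0, so H is negative definite and the point is a local maximum.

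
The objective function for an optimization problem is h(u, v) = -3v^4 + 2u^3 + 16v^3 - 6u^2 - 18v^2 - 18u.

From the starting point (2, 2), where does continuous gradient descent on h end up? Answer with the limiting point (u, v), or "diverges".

(3, 1)

h is separable, so gradient descent decouples: u follows -∂h/∂u, v follows -∂h/∂v.
∂h/∂u = 6(u - 3)(u + 1); at u=2 this is -18, so u increases.
∂h/∂v = -12v(v - 3)(v - 1); at v=2 this is 24, so v decreases.
u converges to its nearest critical value 3 (a local min of the u-part); v converges to 1. The iterate converges to (3, 1).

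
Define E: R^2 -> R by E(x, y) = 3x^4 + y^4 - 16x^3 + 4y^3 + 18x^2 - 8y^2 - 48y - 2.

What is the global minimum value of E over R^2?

-109

E(x,y) separates as P(x) + Q(y) − 2, so its minimum is min P + min Q − 2.
P'(x) = 12x(x - 3)(x - 1) vanishes at x ∈ {0, 1, 3}; Q'(y) = 4(y - 2)(y + 2)(y + 3) vanishes at y ∈ {-3, -2, 2}.
Local minima of P (where P''>0): P(0)=0, P(3)=-27. Local minima of Q: Q(-3)=45, Q(2)=-80.
So the global minimum of E is P(3) + Q(2) − 2 = -27 − 80 − 2 = -109, attained at (3, 2).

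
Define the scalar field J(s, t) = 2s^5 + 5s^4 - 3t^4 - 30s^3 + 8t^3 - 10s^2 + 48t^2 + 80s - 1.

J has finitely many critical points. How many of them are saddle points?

J separates as a function of s plus a function of t, so ∇J=0 decouples.
∂J/∂s = 10(s - 2)(s - 1)(s + 1)(s + 4) = 0 at s ∈ {-4, -1, 1, 2}; ∂J/∂t = -12t(t - 4)(t + 2) = 0 at t ∈ {-2, 0, 4}.
The Hessian is diagonal: diag(J_ss, J_tt). Second derivatives: J_ss(-4)=-900, J_ss(-1)=180, J_ss(1)=-100, J_ss(2)=180; J_tt(-2)=-144, J_tt(0)=96, J_tt(4)=-288.
Saddle points occur where the two diagonal entries have opposite signs: (-4, 0), (-1, -2), (-1, 4), (1, 0), (2, -2), (2, 4). Count: 6.

6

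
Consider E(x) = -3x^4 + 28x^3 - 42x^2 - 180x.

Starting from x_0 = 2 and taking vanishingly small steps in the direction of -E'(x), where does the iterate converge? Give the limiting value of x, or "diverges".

3

E'(x) = -12(x - 5)(x - 3)(x + 1), so E'(2) = -108.
Gradient descent moves in the -E' direction, i.e. x is increasing.
The nearest critical point in that direction is x = 3, where E'' = 96 > 0 (a local minimum). The iterate converges there.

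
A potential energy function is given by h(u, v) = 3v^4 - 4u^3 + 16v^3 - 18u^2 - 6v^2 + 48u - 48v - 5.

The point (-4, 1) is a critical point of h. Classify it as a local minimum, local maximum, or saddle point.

local minimum

The mixed partial ∂²h/∂u∂v is 0, so the Hessian at any point is diag(h_uu, h_vv) = diag(-12(2u + 3), 12(3v^2 + 8v - 1)).
At (-4, 1): H = diag(60, 120).
Both eigenvalues are positive, so H is positive definite: a local minimum.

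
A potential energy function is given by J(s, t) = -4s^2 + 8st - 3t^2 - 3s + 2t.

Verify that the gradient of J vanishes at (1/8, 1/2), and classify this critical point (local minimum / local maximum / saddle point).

saddle point

∇J = (-8s + 8t - 3, 8s - 6t + 2); substituting (1/8, 1/2) gives ∇J = (0, 0), so (1/8, 1/2) is indeed a critical point.
The Hessian of J is constant: H = [[-8, 8], [8, -6]].
det(H) = (-8)·(-6) − 8² = -16.
Since det(H) < 0, H is indefinite and the critical point is a saddle point.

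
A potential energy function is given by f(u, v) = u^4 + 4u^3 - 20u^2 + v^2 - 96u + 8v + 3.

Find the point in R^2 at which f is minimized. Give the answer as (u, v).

(3, -4)

f(u,v) separates as P(u) + Q(v) + 3, so its minimum is min P + min Q + 3.
P'(u) = 4(u - 3)(u + 2)(u + 4) vanishes at u ∈ {-4, -2, 3}; Q'(v) = 2v + 8 vanishes at v ∈ {-4}.
Local minima of P (where P''>0): P(-4)=64, P(3)=-279. Local minima of Q: Q(-4)=-16.
So the global minimum of f is P(3) + Q(-4) + 3 = -279 − 16 + 3 = -292, attained at (3, -4).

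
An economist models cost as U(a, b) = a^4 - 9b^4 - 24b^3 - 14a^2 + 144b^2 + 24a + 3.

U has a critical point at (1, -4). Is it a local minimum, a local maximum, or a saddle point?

local maximum

The mixed partial ∂²U/∂a∂b is 0, so the Hessian at any point is diag(U_aa, U_bb) = diag(4(3a^2 - 7), 36(-3b^2 - 4b + 8)).
At (1, -4): H = diag(-16, -864).
Both eigenvalues are negative, so H is negative definite: a local maximum.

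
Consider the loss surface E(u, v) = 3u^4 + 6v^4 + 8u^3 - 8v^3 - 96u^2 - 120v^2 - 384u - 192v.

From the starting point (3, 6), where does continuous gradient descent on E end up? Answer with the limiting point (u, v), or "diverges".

(4, 4)

E is separable, so gradient descent decouples: u follows -∂E/∂u, v follows -∂E/∂v.
∂E/∂u = 12(u - 4)(u + 2)(u + 4); at u=3 this is -420, so u increases.
∂E/∂v = 24(v - 4)(v + 1)(v + 2); at v=6 this is 2688, so v decreases.
u converges to its nearest critical value 4 (a local min of the u-part); v converges to 4. The iterate converges to (4, 4).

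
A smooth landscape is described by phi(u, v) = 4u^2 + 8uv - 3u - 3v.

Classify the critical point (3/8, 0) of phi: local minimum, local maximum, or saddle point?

saddle point

The Hessian of phi is constant: H = [[8, 8], [8, 0]].
det(H) = 8·0 − 8² = -64.
Since det(H) < 0, H is indefinite and the critical point is a saddle point.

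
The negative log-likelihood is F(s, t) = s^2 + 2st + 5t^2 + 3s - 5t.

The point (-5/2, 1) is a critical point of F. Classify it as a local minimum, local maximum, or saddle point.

local minimum

The Hessian of F is constant: H = [[2, 2], [2, 10]].
det(H) = 2·10 − 2² = 16.
det(H) > 0 and tr(H) = 12 > 0, so H is positive definite and the point is a local minimum.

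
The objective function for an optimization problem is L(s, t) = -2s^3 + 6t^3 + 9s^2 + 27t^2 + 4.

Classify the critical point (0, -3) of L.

saddle point

The mixed partial ∂²L/∂s∂t is 0, so the Hessian at any point is diag(L_ss, L_tt) = diag(6(-2s + 3), 18(2t + 3)).
At (0, -3): H = diag(18, -54).
The eigenvalues have opposite signs, so H is indefinite: a saddle point.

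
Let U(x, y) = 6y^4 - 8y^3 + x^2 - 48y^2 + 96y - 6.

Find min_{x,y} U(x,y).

-230

U(x,y) separates as P(x) + Q(y) − 6, so its minimum is min P + min Q − 6.
P'(x) = 2x vanishes at x ∈ {0}; Q'(y) = 24(y - 2)(y - 1)(y + 2) vanishes at y ∈ {-2, 1, 2}.
Local minima of P (where P''>0): P(0)=0. Local minima of Q: Q(-2)=-224, Q(2)=32.
So the global minimum of U is P(0) + Q(-2) − 6 = 0 − 224 − 6 = -230, attained at (0, -2).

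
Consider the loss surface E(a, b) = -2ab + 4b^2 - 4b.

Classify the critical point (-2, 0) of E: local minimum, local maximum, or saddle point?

saddle point

The Hessian of E is constant: H = [[0, -2], [-2, 8]].
det(H) = 0·8 − (-2)² = -4.
Since det(H) < 0, H is indefinite and the critical point is a saddle point.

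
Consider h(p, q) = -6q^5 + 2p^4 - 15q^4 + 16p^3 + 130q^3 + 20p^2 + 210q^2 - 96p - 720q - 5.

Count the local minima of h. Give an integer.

h separates as a function of p plus a function of q, so ∇h=0 decouples.
∂h/∂p = 8(p - 1)(p + 3)(p + 4) = 0 at p ∈ {-4, -3, 1}; ∂h/∂q = -30(q - 3)(q - 1)(q + 2)(q + 4) = 0 at q ∈ {-4, -2, 1, 3}.
The Hessian is diagonal: diag(h_pp, h_qq). Second derivatives: h_pp(-4)=40, h_pp(-3)=-32, h_pp(1)=160; h_qq(-4)=2100, h_qq(-2)=-900, h_qq(1)=900, h_qq(3)=-2100.
Local minima occur where both diagonal entries positive: (-4, -4), (-4, 1), (1, -4), (1, 1). Count: 4.

4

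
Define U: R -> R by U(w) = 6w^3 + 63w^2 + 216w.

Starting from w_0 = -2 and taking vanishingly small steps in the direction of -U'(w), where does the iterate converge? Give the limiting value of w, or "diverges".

-3

U'(w) = 18(w + 3)(w + 4), so U'(-2) = 36.
Gradient descent moves in the -U' direction, i.e. w is decreasing.
The nearest critical point in that direction is w = -3, where U'' = 18 > 0 (a local minimum). The iterate converges there.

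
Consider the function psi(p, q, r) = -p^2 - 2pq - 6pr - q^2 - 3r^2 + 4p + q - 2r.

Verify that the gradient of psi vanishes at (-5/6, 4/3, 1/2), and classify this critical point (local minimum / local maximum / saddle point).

∇psi = (-2p - 2q - 6r + 4, -2p - 2q + 1, -6p - 6r - 2); substituting (-5/6, 4/3, 1/2) gives ∇psi = (0, 0, 0), so (-5/6, 4/3, 1/2) is indeed a critical point.
The Hessian is constant: H = [[-2, -2, -6], [-2, -2, 0], [-6, 0, -6]].
Leading principal minors: Δ₁ = -2, Δ₂ = 0, Δ₃ = 72.
The minors fit neither the all-positive nor the alternating-sign pattern, so H is indefinite: a saddle point.

saddle point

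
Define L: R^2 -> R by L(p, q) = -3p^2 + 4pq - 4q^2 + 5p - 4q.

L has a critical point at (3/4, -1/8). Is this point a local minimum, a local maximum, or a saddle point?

The Hessian of L is constant: H = [[-6, 4], [4, -8]].
det(H) = (-6)·(-8) − 4² = 32.
det(H) > 0 and tr(H) = -14 < 0, so H is negative definite and the point is a local maximum.

local maximum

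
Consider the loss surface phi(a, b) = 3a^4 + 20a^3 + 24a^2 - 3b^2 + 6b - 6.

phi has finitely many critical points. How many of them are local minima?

0

phi separates as a function of a plus a function of b, so ∇phi=0 decouples.
∂phi/∂a = 12a(a + 1)(a + 4) = 0 at a ∈ {-4, -1, 0}; ∂phi/∂b = -6(b - 1) = 0 at b ∈ {1}.
The Hessian is diagonal: diag(phi_aa, phi_bb). Second derivatives: phi_aa(-4)=144, phi_aa(-1)=-36, phi_aa(0)=48; phi_bb(1)=-6.
Local minima occur where both diagonal entries positive: none. Count: 0.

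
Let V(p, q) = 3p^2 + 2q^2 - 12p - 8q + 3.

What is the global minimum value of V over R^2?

V(p,q) separates as A(p) + B(q) + 3, so its minimum is min A + min B + 3.
A'(p) = 6p - 12 vanishes at p ∈ {2}; B'(q) = 4q - 8 vanishes at q ∈ {2}.
Local minima of A (where A''>0): A(2)=-12. Local minima of B: B(2)=-8.
So the global minimum of V is A(2) + B(2) + 3 = -12 − 8 + 3 = -17, attained at (2, 2).

-17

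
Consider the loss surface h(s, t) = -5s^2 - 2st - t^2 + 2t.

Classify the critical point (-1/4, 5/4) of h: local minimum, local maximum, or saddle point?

The Hessian of h is constant: H = [[-10, -2], [-2, -2]].
det(H) = (-10)·(-2) − (-2)² = 16.
det(H) > 0 and tr(H) = -12 < 0, so H is negative definite and the point is a local maximum.

local maximum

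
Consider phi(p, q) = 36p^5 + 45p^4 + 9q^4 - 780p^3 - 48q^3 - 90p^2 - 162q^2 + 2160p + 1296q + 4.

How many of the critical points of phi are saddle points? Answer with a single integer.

6

phi separates as a function of p plus a function of q, so ∇phi=0 decouples.
∂phi/∂p = 180(p - 3)(p - 1)(p + 1)(p + 4) = 0 at p ∈ {-4, -1, 1, 3}; ∂phi/∂q = 36(q - 4)(q - 3)(q + 3) = 0 at q ∈ {-3, 3, 4}.
The Hessian is diagonal: diag(phi_pp, phi_qq). Second derivatives: phi_pp(-4)=-18900, phi_pp(-1)=4320, phi_pp(1)=-3600, phi_pp(3)=10080; phi_qq(-3)=1512, phi_qq(3)=-216, phi_qq(4)=252.
Saddle points occur where the two diagonal entries have opposite signs: (-4, -3), (-4, 4), (-1, 3), (1, -3), (1, 4), (3, 3). Count: 6.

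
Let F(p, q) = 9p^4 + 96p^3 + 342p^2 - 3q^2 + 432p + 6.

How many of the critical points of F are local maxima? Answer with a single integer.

1

F separates as a function of p plus a function of q, so ∇F=0 decouples.
∂F/∂p = 36(p + 1)(p + 3)(p + 4) = 0 at p ∈ {-4, -3, -1}; ∂F/∂q = -6q = 0 at q ∈ {0}.
The Hessian is diagonal: diag(F_pp, F_qq). Second derivatives: F_pp(-4)=108, F_pp(-3)=-72, F_pp(-1)=216; F_qq(0)=-6.
Local maxima occur where both diagonal entries negative: (-3, 0). Count: 1.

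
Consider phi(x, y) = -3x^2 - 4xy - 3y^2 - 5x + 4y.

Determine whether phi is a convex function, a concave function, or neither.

phi is quadratic, so its Hessian is the constant matrix H = [[-6, -4], [-4, -6]].
det(H) = 20, tr(H) = -12.
det(H) > 0 and tr(H) < 0, so H is negative definite everywhere: concave.

concave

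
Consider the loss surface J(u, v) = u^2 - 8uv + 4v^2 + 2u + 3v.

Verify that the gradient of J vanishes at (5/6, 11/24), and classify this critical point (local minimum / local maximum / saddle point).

∇J = (2u - 8v + 2, -8u + 8v + 3); substituting (5/6, 11/24) gives ∇J = (0, 0), so (5/6, 11/24) is indeed a critical point.
The Hessian of J is constant: H = [[2, -8], [-8, 8]].
det(H) = 2·8 − (-8)² = -48.
Since det(H) < 0, H is indefinite and the critical point is a saddle point.

saddle point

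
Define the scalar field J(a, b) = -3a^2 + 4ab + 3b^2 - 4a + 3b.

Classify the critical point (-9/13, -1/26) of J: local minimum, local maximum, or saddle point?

saddle point

The Hessian of J is constant: H = [[-6, 4], [4, 6]].
det(H) = (-6)·6 − 4² = -52.
Since det(H) < 0, H is indefinite and the critical point is a saddle point.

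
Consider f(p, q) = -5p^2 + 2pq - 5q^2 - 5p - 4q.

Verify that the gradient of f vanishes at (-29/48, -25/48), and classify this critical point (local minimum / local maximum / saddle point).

∇f = (-10p + 2q - 5, 2p - 10q - 4); substituting (-29/48, -25/48) gives ∇f = (0, 0), so (-29/48, -25/48) is indeed a critical point.
The Hessian of f is constant: H = [[-10, 2], [2, -10]].
det(H) = (-10)·(-10) − 2² = 96.
det(H) > 0 and tr(H) = -20 < 0, so H is negative definite and the point is a local maximum.

local maximum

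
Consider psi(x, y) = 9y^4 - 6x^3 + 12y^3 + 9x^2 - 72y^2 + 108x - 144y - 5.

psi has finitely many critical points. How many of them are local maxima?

psi separates as a function of x plus a function of y, so ∇psi=0 decouples.
∂psi/∂x = -18(x - 3)(x + 2) = 0 at x ∈ {-2, 3}; ∂psi/∂y = 36(y - 2)(y + 1)(y + 2) = 0 at y ∈ {-2, -1, 2}.
The Hessian is diagonal: diag(psi_xx, psi_yy). Second derivatives: psi_xx(-2)=90, psi_xx(3)=-90; psi_yy(-2)=144, psi_yy(-1)=-108, psi_yy(2)=432.
Local maxima occur where both diagonal entries negative: (3, -1). Count: 1.

1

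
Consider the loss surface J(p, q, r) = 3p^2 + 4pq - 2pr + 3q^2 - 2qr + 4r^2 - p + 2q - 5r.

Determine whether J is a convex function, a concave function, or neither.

J is quadratic, so its Hessian is the constant matrix H = [[6, 4, -2], [4, 6, -2], [-2, -2, 8]].
Leading principal minors: 6, 20, 144.
All positive ⇒ H ≻ 0 ⇒ convex.

convex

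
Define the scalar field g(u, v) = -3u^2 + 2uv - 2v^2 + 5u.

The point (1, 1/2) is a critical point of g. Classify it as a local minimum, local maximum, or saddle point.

The Hessian of g is constant: H = [[-6, 2], [2, -4]].
det(H) = (-6)·(-4) − 2² = 20.
det(H) > 0 and tr(H) = -10 < 0, so H is negative definite and the point is a local maximum.

local maximum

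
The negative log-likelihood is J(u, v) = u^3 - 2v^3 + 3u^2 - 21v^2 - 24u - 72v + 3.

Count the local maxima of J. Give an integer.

J separates as a function of u plus a function of v, so ∇J=0 decouples.
∂J/∂u = 3(u - 2)(u + 4) = 0 at u ∈ {-4, 2}; ∂J/∂v = -6(v + 3)(v + 4) = 0 at v ∈ {-4, -3}.
The Hessian is diagonal: diag(J_uu, J_vv). Second derivatives: J_uu(-4)=-18, J_uu(2)=18; J_vv(-4)=6, J_vv(-3)=-6.
Local maxima occur where both diagonal entries negative: (-4, -3). Count: 1.

1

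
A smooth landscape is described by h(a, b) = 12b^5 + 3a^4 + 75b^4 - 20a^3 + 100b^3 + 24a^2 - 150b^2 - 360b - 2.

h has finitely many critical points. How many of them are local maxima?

h separates as a function of a plus a function of b, so ∇h=0 decouples.
∂h/∂a = 12a(a - 4)(a - 1) = 0 at a ∈ {0, 1, 4}; ∂h/∂b = 60(b - 1)(b + 1)(b + 2)(b + 3) = 0 at b ∈ {-3, -2, -1, 1}.
The Hessian is diagonal: diag(h_aa, h_bb). Second derivatives: h_aa(0)=48, h_aa(1)=-36, h_aa(4)=144; h_bb(-3)=-480, h_bb(-2)=180, h_bb(-1)=-240, h_bb(1)=1440.
Local maxima occur where both diagonal entries negative: (1, -3), (1, -1). Count: 2.

2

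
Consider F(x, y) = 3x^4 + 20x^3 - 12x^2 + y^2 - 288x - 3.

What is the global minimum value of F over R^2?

-419

F(x,y) separates as P(x) + Q(y) − 3, so its minimum is min P + min Q − 3.
P'(x) = 12(x - 2)(x + 3)(x + 4) vanishes at x ∈ {-4, -3, 2}; Q'(y) = 2y vanishes at y ∈ {0}.
Local minima of P (where P''>0): P(-4)=448, P(2)=-416. Local minima of Q: Q(0)=0.
So the global minimum of F is P(2) + Q(0) − 3 = -416 + 0 − 3 = -419, attained at (2, 0).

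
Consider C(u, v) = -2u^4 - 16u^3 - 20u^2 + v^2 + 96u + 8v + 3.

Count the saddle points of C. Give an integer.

2

C separates as a function of u plus a function of v, so ∇C=0 decouples.
∂C/∂u = -8(u - 1)(u + 3)(u + 4) = 0 at u ∈ {-4, -3, 1}; ∂C/∂v = 2(v + 4) = 0 at v ∈ {-4}.
The Hessian is diagonal: diag(C_uu, C_vv). Second derivatives: C_uu(-4)=-40, C_uu(-3)=32, C_uu(1)=-160; C_vv(-4)=2.
Saddle points occur where the two diagonal entries have opposite signs: (-4, -4), (1, -4). Count: 2.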